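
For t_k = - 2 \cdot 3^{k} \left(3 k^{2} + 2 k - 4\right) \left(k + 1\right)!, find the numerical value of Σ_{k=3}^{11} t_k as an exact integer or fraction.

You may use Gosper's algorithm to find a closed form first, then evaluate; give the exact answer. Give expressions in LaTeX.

Ratio r(k) = 3*(3*k**3 + 14*k**2 + 17*k + 2)/(3*k**2 + 2*k - 4).
A = 3*k + 6, B = 1, C = k**2 + 2*k/3 - 4/3.
Key eq: (3*k + 6)·f(k+1) = (1)·f(k) + (k**2 + 2*k/3 - 4/3).
deg f ≤ 1 (via 1,0,2).
A polynomial solution: f(k) = (k - 2)/3.
So s_k = (B(k−1)f/C)·t_k = ((k - 2)/(3*k**2 + 2*k - 4))·t_k = -2*3**k*(k - 2)*factorial(k + 1).
Δs = -2*3**k*(3*k**2 + 2*k - 4)*factorial(k + 1), as required.
Telescoping: Σ = s_(12) − s_(3) = -66185883219456000 − (-1296) = -66185883219454704.

Σ = -66185883219454704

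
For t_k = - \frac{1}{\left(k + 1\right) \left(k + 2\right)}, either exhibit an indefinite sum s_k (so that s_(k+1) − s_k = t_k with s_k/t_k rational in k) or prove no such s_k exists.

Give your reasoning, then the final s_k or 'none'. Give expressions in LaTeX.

s_k = - \frac{k}{k + 1}

r(k) = (k + 1)/(k + 3) after simplifying.
Gosper form: A/B · C(k+1)/C(k) with A=k + 1, B=k + 3, C=1.
f must satisfy (k + 1)·f(k+1) − (k + 2)·f(k) = 1.
From deg A=1, deg B=1, deg C=0: d=1.
Match coefficients ⇒ f(k) = k.
So s_k = (B(k−1)f/C)·t_k = (k*(k + 2))·t_k = -k/(k + 1).
Verify: -1/(k**2 + 3*k + 2) matches t_k.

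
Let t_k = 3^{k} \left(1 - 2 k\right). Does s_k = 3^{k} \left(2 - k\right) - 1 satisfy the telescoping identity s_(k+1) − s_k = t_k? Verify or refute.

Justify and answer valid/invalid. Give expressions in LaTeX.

s_(k+1) = 3**(k + 1)*(1 - k) - 1
s_(k+1) − s_k = 3**k*(1 - 2*k)
(s_(k+1) − s_k) − t_k = 0

valid; difference matches t_k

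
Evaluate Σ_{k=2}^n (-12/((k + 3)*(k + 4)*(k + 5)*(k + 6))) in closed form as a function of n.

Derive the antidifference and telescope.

S(n) = 2*(-n**3 - 15*n**2 - 74*n + 90)/(105*(n**3 + 15*n**2 + 74*n + 120))

Compute t_(k+1)/t_k: get (k + 3)/(k + 7).
Normal form (A,B,C) = (k + 3, k + 7, 1).
Set up (k + 3)·f(k+1) − (k + 6)·f(k) − (1) = 0.
From deg A=1, deg B=1, deg C=0: d=3.
Solve for f: f(k) = k*(k**2 + 12*k + 47)/180 (degree 3 ≤ 3).
So s_k = (B(k−1)f/C)·t_k = (k*(k + 6)*(k**2 + 12*k + 47)/180)·t_k = k*(-k**2 - 12*k - 47)/(15*(k + 3)*(k + 4)*(k + 5)).
s_(k+1) − s_k = -12/(k**4 + 18*k**3 + 119*k**2 + 342*k + 360) = t_k.
Σ_(k=2)^n t_k = s_(n+1) − s_(2) = ((-n**3 - 15*n**2 - 74*n - 60)/(15*(n**3 + 15*n**2 + 74*n + 120))) − (-1/21), i.e. 2*(-n**3 - 15*n**2 - 74*n + 90)/(105*(n**3 + 15*n**2 + 74*n + 120)).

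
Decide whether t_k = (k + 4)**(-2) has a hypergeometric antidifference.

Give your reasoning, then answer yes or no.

Ratio r(k) = (k + 4)**2/(k + 5)**2.
A = k**2 + 8*k + 16, B = k**2 + 10*k + 25, C = 1.
Key eq: (k**2 + 8*k + 16)·f(k+1) = (k**2 + 8*k + 16)·f(k) + (1).
deg f ≤ 0 (via 2,2,0).
Put f(k) = c0: A·f(k+1) − B(k−1)·f(k) − C = -1; need -1 = 0 — inconsistent ⇒ no f, not summable.

No — key equation has no polynomial f.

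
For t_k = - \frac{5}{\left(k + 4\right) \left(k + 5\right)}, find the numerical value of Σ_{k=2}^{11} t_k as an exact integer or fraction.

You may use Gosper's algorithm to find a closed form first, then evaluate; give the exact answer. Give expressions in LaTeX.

Ratio r(k) = (k + 4)/(k + 6).
So A=k + 4 and B=k + 6, with C=1.
Key eq: (k + 4)·f(k+1) = (k + 5)·f(k) + (1).
Degrees (1,1,0) ⇒ d ≤ 1.
Solve for f: f(k) = k/4 (degree 1 ≤ 1).
Get s_k = R·t_k = -5*k/(4*k + 16) with R(k) = B(k−1)f(k)/C(k) = k*(k + 5)/4.
Verify: -5/(k**2 + 9*k + 20) matches t_k.
Σ_(k=2)^(11) t_k = s_(12) − s_(2) = -15/16 − (-5/12) = -25/48.

Σ = -25/48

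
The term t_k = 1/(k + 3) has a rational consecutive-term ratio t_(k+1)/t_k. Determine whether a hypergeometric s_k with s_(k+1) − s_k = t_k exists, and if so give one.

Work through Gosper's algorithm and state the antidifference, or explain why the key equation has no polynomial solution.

not Gosper-summable; s_k does not exist

Ratio r(k) = (k + 3)/(k + 4).
A = k + 3, B = k + 4, C = 1.
Set up (k + 3)·f(k+1) − (k + 3)·f(k) − (1) = 0.
deg f ≤ 0 (via 1,1,0).
Put f(k) = c0: A·f(k+1) − B(k−1)·f(k) − C = -1; need -1 = 0 — inconsistent ⇒ no f, not summable.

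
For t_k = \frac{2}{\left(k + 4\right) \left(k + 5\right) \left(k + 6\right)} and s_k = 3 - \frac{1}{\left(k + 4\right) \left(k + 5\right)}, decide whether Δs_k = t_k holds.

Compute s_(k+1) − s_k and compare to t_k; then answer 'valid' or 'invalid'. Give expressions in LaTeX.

s_(k+1) = 3 - 1/((k + 5)*(k + 6))
s_(k+1) − s_k = 2/(k**3 + 15*k**2 + 74*k + 120)
(s_(k+1) − s_k) − t_k = 0

valid (s_(k+1) − s_k reduces to t_k)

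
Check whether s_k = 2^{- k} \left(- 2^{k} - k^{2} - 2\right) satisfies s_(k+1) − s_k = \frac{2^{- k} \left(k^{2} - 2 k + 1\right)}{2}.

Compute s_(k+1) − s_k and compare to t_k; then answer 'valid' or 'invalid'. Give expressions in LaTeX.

valid (s_(k+1) − s_k reduces to t_k)

s_(k+1) = (-2*2**k - (k + 1)**2 - 2)/(2*2**k)
s_(k+1) − s_k = (k**2 - 2*k + 1)/(2*2**k)
(s_(k+1) − s_k) − t_k = 0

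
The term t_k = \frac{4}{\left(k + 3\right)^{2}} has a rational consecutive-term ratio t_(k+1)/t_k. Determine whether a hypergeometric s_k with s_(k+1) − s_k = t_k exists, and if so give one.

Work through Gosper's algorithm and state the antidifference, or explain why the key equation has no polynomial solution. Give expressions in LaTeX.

r(k) = (k + 3)**2/(k + 4)**2 after simplifying.
Take A(k)=k**2 + 6*k + 9, B(k)=k**2 + 8*k + 16, C(k)=1.
f must satisfy (k**2 + 6*k + 9)·f(k+1) − (k**2 + 6*k + 9)·f(k) = 1.
From deg A=2, deg B=2, deg C=0: d=0.
f = c0 ⇒ A·f(k+1) − B(k−1)·f(k) − C = -1. The system {-1 = 0} is inconsistent; no antidifference.

not Gosper-summable; s_k does not exist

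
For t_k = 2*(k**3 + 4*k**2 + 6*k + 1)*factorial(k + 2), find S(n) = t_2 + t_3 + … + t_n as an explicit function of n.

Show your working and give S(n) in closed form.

Step 1: r(k) = (k**4 + 10*k**3 + 38*k**2 + 63*k + 36)/(k**3 + 4*k**2 + 6*k + 1).
Take A(k)=k + 3, B(k)=1, C(k)=k**3 + 4*k**2 + 6*k + 1.
Key eq: (k + 3)·f(k+1) = (1)·f(k) + (k**3 + 4*k**2 + 6*k + 1).
d = 2 from the (1,0,3) case.
Solving with deg f ≤ 2: f(k) = (k - 1)*(k + 1).
Get s_k = R·t_k = 2*(k - 1)*(k + 1)*factorial(k + 2) with R(k) = B(k−1)f(k)/C(k) = (k - 1)*(k + 1)/(k**3 + 4*k**2 + 6*k + 1).
Verify: 2*(k**3 + 4*k**2 + 6*k + 1)*factorial(k + 2) matches t_k.
s_(n+1) = 2*n*(n + 2)*factorial(n + 3) and s_(2) = 144, so S(n) = 2*n**2*factorial(n + 3) + 4*n*factorial(n + 3) - 144.

S(n) = 2*n**2*factorial(n + 3) + 4*n*factorial(n + 3) - 144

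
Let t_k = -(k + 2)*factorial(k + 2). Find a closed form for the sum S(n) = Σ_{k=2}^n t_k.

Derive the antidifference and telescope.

Ratio r(k) = (k + 3)**2/(k + 2).
Gosper form: A/B · C(k+1)/C(k) with A=k + 3, B=1, C=k + 2.
Need (k + 3)·f(k+1) − (1)·f(k) = k + 2.
From deg A=1, deg B=0, deg C=1: d=0.
A polynomial solution: f(k) = 1.
Then R = B(k−1)f/C = 1/(k + 2), so s_k = R(k)·t_k = -factorial(k + 2).
s_(k+1) − s_k = -(k + 2)*factorial(k + 2) = t_k.
Σ_(k=2)^n t_k = s_(n+1) − s_(2) = (-factorial(n + 3)) − (-24), i.e. 24 - factorial(n + 3).

S(n) = 24 - factorial(n + 3)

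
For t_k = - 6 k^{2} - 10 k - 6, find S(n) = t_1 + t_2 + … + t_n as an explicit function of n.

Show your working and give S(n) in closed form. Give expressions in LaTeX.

The ratio is (3*k**2 + 11*k + 11)/(3*k**2 + 5*k + 3).
Gosper form: A/B · C(k+1)/C(k) with A=1, B=1, C=k**2 + 5*k/3 + 1.
Set up (1)·f(k+1) − (1)·f(k) − (k**2 + 5*k/3 + 1) = 0.
From deg A=0, deg B=0, deg C=2: d=3.
Coefficient equations give f(k) = k*(k**2 + k + 1)/3.
So s_k = (B(k−1)f/C)·t_k = (k*(k**2 + k + 1)/(3*k**2 + 5*k + 3))·t_k = 2*k*(-k**2 - k - 1).
Check: Δs_k = -6*k**2 - 10*k - 6. ✓
s_(n+1) = -2*n**3 - 8*n**2 - 12*n - 6 and s_(1) = -6, so S(n) = 2*n*(-n**2 - 4*n - 6).

S(n) = 2 n \left(- n^{2} - 4 n - 6\right)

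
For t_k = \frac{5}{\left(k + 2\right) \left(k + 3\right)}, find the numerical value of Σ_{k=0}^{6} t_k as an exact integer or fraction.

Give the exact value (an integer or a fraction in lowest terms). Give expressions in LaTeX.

Compute t_(k+1)/t_k: get (k + 2)/(k + 4).
Gosper form: A/B · C(k+1)/C(k) with A=k + 2, B=k + 4, C=1.
Need (k + 2)·f(k+1) − (k + 3)·f(k) = 1.
deg f ≤ 1 (via 1,1,0).
Solving with deg f ≤ 1: f(k) = k/2.
So s_k = (B(k−1)f/C)·t_k = (k*(k + 3)/2)·t_k = 5*k/(2*(k + 2)).
s_(k+1) − s_k = 5/(k**2 + 5*k + 6) = t_k.
Sum = s_(7) − s_(0); s_(7) = 35/18, s_(0) = 0 ⇒ 35/18.

Σ = 35/18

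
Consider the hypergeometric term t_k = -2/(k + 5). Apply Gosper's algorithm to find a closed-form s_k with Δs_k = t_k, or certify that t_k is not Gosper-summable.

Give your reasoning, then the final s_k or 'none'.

none (Gosper's algorithm certifies no s_k)

Compute t_(k+1)/t_k: get (k + 5)/(k + 6).
Factor: A=k + 5; B=k + 6; C=1.
Set up (k + 5)·f(k+1) − (k + 5)·f(k) − (1) = 0.
From deg A=1, deg B=1, deg C=0: d=0.
Generic f = c0 gives residual -1; -1 = 0 cannot hold, so t_k is not Gosper-summable.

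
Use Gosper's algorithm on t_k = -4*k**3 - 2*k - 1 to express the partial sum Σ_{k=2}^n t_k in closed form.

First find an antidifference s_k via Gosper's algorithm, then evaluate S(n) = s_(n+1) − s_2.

The ratio is (2*k + 4*(k + 1)**3 + 3)/(4*k**3 + 2*k + 1).
Normal form (A,B,C) = (1, 1, k**3 + k/2 + 1/4).
Need (1)·f(k+1) − (1)·f(k) = k**3 + k/2 + 1/4.
From deg A=0, deg B=0, deg C=3: d=4.
Solving with deg f ≤ 4: f(k) = k**2*(k**2 - 2*k + 2)/4.
So s_k = (B(k−1)f/C)·t_k = (k**2*(k**2 - 2*k + 2)/(4*k**3 + 2*k + 1))·t_k = k**2*(-k**2 + 2*k - 2).
Check: Δs_k = -4*k**3 - 2*k - 1. ✓
s_(n+1) = -n**4 - 2*n**3 - 2*n**2 - 2*n - 1 and s_(2) = -8, so S(n) = -n**4 - 2*n**3 - 2*n**2 - 2*n + 7.

S(n) = -n**4 - 2*n**3 - 2*n**2 - 2*n + 7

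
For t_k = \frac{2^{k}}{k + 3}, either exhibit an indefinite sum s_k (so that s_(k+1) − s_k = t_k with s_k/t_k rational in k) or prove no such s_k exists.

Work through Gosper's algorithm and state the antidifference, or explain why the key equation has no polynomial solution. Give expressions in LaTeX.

no hypergeometric antidifference exists

Step 1: r(k) = 2*(k + 3)/(k + 4).
Take A(k)=2*k + 6, B(k)=k + 4, C(k)=1.
Need (2*k + 6)·f(k+1) − (k + 3)·f(k) = 1.
From deg A=1, deg B=1, deg C=0: d=-1.
Bound -1 < 0, so the key equation has no polynomial solution.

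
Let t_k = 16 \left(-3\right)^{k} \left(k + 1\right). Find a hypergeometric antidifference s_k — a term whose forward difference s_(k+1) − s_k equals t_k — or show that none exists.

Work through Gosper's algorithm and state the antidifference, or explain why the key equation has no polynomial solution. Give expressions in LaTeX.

Ratio r(k) = 3*(-k - 2)/(k + 1).
Normal form (A,B,C) = (-3, 1, k + 1).
Set up (-3)·f(k+1) − (1)·f(k) − (k + 1) = 0.
Bound: deg f ≤ 1.
Coefficient equations give f(k) = -(4*k + 1)/16.
So s_k = (B(k−1)f/C)·t_k = (-(4*k + 1)/(16*(k + 1)))·t_k = (-3)**k*(-4*k - 1).
Check: Δs_k = 16*(-3)**k*(k + 1). ✓

s_k = \left(-3\right)^{k} \left(- 4 k - 1\right)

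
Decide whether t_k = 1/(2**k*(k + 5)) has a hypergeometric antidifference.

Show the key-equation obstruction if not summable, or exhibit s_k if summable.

No. Not Gosper-summable.

r(k) = (k + 5)/(2*(k + 6)) after simplifying.
Gosper form: A/B · C(k+1)/C(k) with A=k/2 + 5/2, B=k + 6, C=1.
Key eq: (k/2 + 5/2)·f(k+1) = (k + 5)·f(k) + (1).
Bound: deg f ≤ -1.
Bound -1 < 0, so the key equation has no polynomial solution.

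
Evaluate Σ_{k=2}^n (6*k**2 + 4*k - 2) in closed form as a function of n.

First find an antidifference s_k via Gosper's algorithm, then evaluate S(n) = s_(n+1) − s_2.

Ratio r(k) = (3*k**2 + 8*k + 4)/(3*k**2 + 2*k - 1).
Normal form (A,B,C) = (1, 1, k**2 + 2*k/3 - 1/3).
Need (1)·f(k+1) − (1)·f(k) = k**2 + 2*k/3 - 1/3.
Bound: deg f ≤ 3.
Solving with deg f ≤ 3: f(k) = k*(k + 1)*(2*k - 3)/6.
R(k) = B(k−1)·f(k)/C(k) = k*(2*k - 3)/(2*(3*k - 1)); s_k = R·t_k = k*(2*k**2 - k - 3).
Check: Δs_k = 6*k**2 + 4*k - 2. ✓
s_(n+1) = 2*n**3 + 5*n**2 + n - 2 and s_(2) = 6, so S(n) = 2*n**3 + 5*n**2 + n - 8.

S(n) = 2*n**3 + 5*n**2 + n - 8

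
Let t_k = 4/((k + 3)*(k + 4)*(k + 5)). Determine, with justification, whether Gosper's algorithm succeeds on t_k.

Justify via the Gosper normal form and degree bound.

Ratio r(k) = (k + 3)/(k + 6).
A = k + 3, B = k + 6, C = 1.
Need (k + 3)·f(k+1) − (k + 5)·f(k) = 1.
From deg A=1, deg B=1, deg C=0: d=2.
A polynomial solution: f(k) = k*(k + 7)/24.
So s_k = (B(k−1)f/C)·t_k = (k*(k + 5)*(k + 7)/24)·t_k = k*(k + 7)/(6*(k + 3)*(k + 4)).
Check: Δs_k = 4/(k**3 + 12*k**2 + 47*k + 60). ✓

Yes. s_k = k*(k + 7)/(6*(k + 3)*(k + 4)).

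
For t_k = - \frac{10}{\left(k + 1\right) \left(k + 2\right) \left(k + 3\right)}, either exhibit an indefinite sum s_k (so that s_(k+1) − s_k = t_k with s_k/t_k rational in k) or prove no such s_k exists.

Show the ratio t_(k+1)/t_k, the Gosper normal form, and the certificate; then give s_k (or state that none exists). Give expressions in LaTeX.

s_k = \frac{5 k \left(- k - 3\right)}{2 \left(k + 1\right) \left(k + 2\right)}

Step 1: r(k) = (k + 1)/(k + 4).
A = k + 1, B = k + 4, C = 1.
Solve (k + 1)·f(k+1) − (k + 3)·f(k) = 1.
Bound: deg f ≤ 2.
Solving with deg f ≤ 2: f(k) = k*(k + 3)/4.
So s_k = (B(k−1)f/C)·t_k = (k*(k + 3)**2/4)·t_k = 5*k*(-k - 3)/(2*(k + 1)*(k + 2)).
Δs = -10/(k**3 + 6*k**2 + 11*k + 6), as required.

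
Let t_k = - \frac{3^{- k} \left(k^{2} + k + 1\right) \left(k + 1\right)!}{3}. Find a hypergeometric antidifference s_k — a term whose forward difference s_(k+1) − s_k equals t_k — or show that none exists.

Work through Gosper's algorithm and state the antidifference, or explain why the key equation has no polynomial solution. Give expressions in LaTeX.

s_k = - 3^{- k} \left(k + 1\right) \left(k + 1\right)!

Step 1: r(k) = (k + 2)*(k + (k + 1)**2 + 2)/(3*(k**2 + k + 1)).
Take A(k)=k/3 + 2/3, B(k)=1, C(k)=k**2 + k + 1.
Solve (k/3 + 2/3)·f(k+1) − (1)·f(k) = k**2 + k + 1.
Bound: deg f ≤ 1.
A polynomial solution: f(k) = 3*(k + 1).
Then R = B(k−1)f/C = 3*(k + 1)/(k**2 + k + 1), so s_k = R(k)·t_k = -(k + 1)*factorial(k + 1)/3**k.
Verify: -(k**2 + k + 1)*factorial(k + 1)/(3*3**k) matches t_k.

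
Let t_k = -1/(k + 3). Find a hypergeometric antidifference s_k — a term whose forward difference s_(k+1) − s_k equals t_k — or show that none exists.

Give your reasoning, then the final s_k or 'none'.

no hypergeometric antidifference exists

The ratio is (k + 3)/(k + 4).
Factor: A=k + 3; B=k + 4; C=1.
Key eq: (k + 3)·f(k+1) = (k + 3)·f(k) + (1).
Degrees (1,1,0) ⇒ d ≤ 0.
Put f(k) = c0: A·f(k+1) − B(k−1)·f(k) − C = -1; need -1 = 0 — inconsistent ⇒ no f, not summable.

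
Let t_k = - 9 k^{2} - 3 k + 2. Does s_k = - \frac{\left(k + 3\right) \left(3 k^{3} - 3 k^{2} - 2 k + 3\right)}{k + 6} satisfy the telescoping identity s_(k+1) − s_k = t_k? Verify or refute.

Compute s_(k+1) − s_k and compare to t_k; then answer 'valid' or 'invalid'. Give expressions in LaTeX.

Invalid: residual \frac{9 \left(2 k^{3} + 20 k^{2} + 6 k - 5\right)}{k^{2} + 13 k + 42} ≠ 0.

s_(k+1) = (k + 4)*(2*k - 3*(k + 1)**3 + 3*(k + 1)**2 - 1)/(k + 7)
s_(k+1) − s_k = (-9*k**4 - 102*k**3 - 235*k**2 - 46*k + 39)/(k**2 + 13*k + 42)
(s_(k+1) − s_k) − t_k = 9*(2*k**3 + 20*k**2 + 6*k - 5)/(k**2 + 13*k + 42)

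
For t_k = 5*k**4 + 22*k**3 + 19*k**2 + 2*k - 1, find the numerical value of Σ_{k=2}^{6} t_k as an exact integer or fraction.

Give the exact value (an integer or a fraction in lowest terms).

r(k) = (5*k**4 + 42*k**3 + 115*k**2 + 126*k + 47)/(5*k**4 + 22*k**3 + 19*k**2 + 2*k - 1) after simplifying.
Factor: A=1; B=1; C=k**4 + 22*k**3/5 + 19*k**2/5 + 2*k/5 - 1/5.
Key eq: (1)·f(k+1) = (1)·f(k) + (k**4 + 22*k**3/5 + 19*k**2/5 + 2*k/5 - 1/5).
From deg A=0, deg B=0, deg C=4: d=5.
Solve for f: f(k) = k*(k**4 + 3*k**3 - 3*k**2 - 3*k + 1)/5 (degree 5 ≤ 5).
Certificate R = B(k−1)f/C = k*(k**4 + 3*k**3 - 3*k**2 - 3*k + 1)/(5*k**4 + 22*k**3 + 19*k**2 + 2*k - 1) gives s_k = k*(k**4 + 3*k**3 - 3*k**2 - 3*k + 1).
Verify: 5*k**4 + 22*k**3 + 19*k**2 + 2*k - 1 matches t_k.
Telescoping: Σ = s_(7) − s_(2) = 22841 − (46) = 22795.

Σ = 22795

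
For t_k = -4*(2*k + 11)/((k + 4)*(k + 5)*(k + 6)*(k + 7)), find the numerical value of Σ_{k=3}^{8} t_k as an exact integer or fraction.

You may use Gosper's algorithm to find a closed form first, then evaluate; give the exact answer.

Σ = -176/4095

The ratio is (k + 4)*(2*k + 13)/((k + 8)*(2*k + 11)).
Normal form (A,B,C) = (k + 4, k + 8, k + 11/2).
Key eq: (k + 4)·f(k+1) = (k + 7)·f(k) + (k + 11/2).
d = 3 from the (1,1,1) case.
Match coefficients ⇒ f(k) = k*(k + 5)*(k + 10)/48.
Then R = B(k−1)f/C = k*(k + 5)*(k + 7)*(k + 10)/(24*(2*k + 11)), so s_k = R(k)·t_k = k*(-k - 10)/(6*(k**2 + 10*k + 24)).
Check: Δs_k = 4*(-2*k - 11)/(k**4 + 22*k**3 + 179*k**2 + 638*k + 840). ✓
Evaluate s at k=9 and k=3: -19/130 and -13/126; difference -176/4095.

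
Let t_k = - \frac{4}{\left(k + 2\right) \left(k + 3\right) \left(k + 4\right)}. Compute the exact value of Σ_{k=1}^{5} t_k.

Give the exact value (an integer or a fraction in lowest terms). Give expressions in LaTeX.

Step 1: r(k) = (k + 2)/(k + 5).
Gosper form: A/B · C(k+1)/C(k) with A=k + 2, B=k + 5, C=1.
Solve (k + 2)·f(k+1) − (k + 4)·f(k) = 1.
Degrees (1,1,0) ⇒ d ≤ 2.
Coefficient equations give f(k) = k*(k + 5)/12.
Then R = B(k−1)f/C = k*(k + 4)*(k + 5)/12, so s_k = R(k)·t_k = k*(-k - 5)/(3*(k + 2)*(k + 3)).
Check: Δs_k = -4/(k**3 + 9*k**2 + 26*k + 24). ✓
Evaluate s at k=6 and k=1: -11/36 and -1/6; difference -5/36.

Σ = -5/36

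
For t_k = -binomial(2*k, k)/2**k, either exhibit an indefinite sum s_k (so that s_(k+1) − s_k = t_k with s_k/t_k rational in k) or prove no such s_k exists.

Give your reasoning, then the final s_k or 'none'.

r(k) = (2*k + 1)/(k + 1) after simplifying.
Normal form (A,B,C) = (2*k + 1, k + 1, 1).
Need (2*k + 1)·f(k+1) − (k)·f(k) = 1.
d = -1 from the (1,1,0) case.
d = -1 < 0 ⇒ no nonzero polynomial f; not summable.

none (Gosper's algorithm certifies no s_k)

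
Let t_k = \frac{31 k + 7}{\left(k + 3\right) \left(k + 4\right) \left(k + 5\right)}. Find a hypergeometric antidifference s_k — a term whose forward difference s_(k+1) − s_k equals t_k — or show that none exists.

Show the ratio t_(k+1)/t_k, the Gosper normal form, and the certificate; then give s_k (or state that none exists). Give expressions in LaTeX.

s_k = \frac{k \left(25 k - 11\right)}{6 \left(k + 3\right) \left(k + 4\right)}

Step 1: r(k) = (k + 3)*(31*k + 38)/((k + 6)*(31*k + 7)).
So A=k + 3 and B=k + 6, with C=k + 7/31.
Set up (k + 3)·f(k+1) − (k + 5)·f(k) − (k + 7/31) = 0.
d = 2 from the (1,1,1) case.
Coefficient equations give f(k) = k*(25*k - 11)/186.
Then R = B(k−1)f/C = k*(k + 5)*(25*k - 11)/(6*(31*k + 7)), so s_k = R(k)·t_k = k*(25*k - 11)/(6*(k + 3)*(k + 4)).
Δs = (31*k + 7)/(k**3 + 12*k**2 + 47*k + 60), as required.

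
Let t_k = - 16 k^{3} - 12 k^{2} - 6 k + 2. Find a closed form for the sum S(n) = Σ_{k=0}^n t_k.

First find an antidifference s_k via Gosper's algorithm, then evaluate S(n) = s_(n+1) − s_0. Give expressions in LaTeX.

S(n) = - 4 n^{4} - 12 n^{3} - 13 n^{2} - 3 n + 2

r(k) = (8*k**3 + 30*k**2 + 39*k + 16)/(8*k**3 + 6*k**2 + 3*k - 1) after simplifying.
Gosper form: A/B · C(k+1)/C(k) with A=1, B=1, C=k**3 + 3*k**2/4 + 3*k/8 - 1/8.
Key eq: (1)·f(k+1) = (1)·f(k) + (k**3 + 3*k**2/4 + 3*k/8 - 1/8).
deg f ≤ 4 (via 0,0,3).
Match coefficients ⇒ f(k) = k*(4*k**3 - 4*k**2 + k - 3)/16.
Get s_k = R·t_k = k*(-4*k**3 + 4*k**2 - k + 3) with R(k) = B(k−1)f(k)/C(k) = k*(4*k**3 - 4*k**2 + k - 3)/(2*(8*k**3 + 6*k**2 + 3*k - 1)).
s_(k+1) − s_k = -16*k**3 - 12*k**2 - 6*k + 2 = t_k.
Evaluate: s_(n+1) = -4*n**4 - 12*n**3 - 13*n**2 - 3*n + 2; subtract s_(0) = 0 ⇒ S(n) = -4*n**4 - 12*n**3 - 13*n**2 - 3*n + 2.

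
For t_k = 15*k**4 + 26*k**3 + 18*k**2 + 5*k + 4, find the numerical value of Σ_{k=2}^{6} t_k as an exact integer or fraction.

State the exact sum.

The ratio is (15*k**4 + 86*k**3 + 186*k**2 + 179*k + 68)/(15*k**4 + 26*k**3 + 18*k**2 + 5*k + 4).
Take A(k)=1, B(k)=1, C(k)=k**4 + 26*k**3/15 + 6*k**2/5 + k/3 + 4/15.
f must satisfy (1)·f(k+1) − (1)·f(k) = k**4 + 26*k**3/15 + 6*k**2/5 + k/3 + 4/15.
d = 5 from the (0,0,4) case.
Coefficient equations give f(k) = k*(3*k**4 - k**3 - 2*k**2 + 4)/15.
Get s_k = R·t_k = k*(3*k**4 - k**3 - 2*k**2 + 4) with R(k) = B(k−1)f(k)/C(k) = k*(3*k**4 - k**3 - 2*k**2 + 4)/(15*k**4 + 26*k**3 + 18*k**2 + 5*k + 4).
s_(k+1) − s_k = 15*k**4 + 26*k**3 + 18*k**2 + 5*k + 4 = t_k.
Evaluate s at k=7 and k=2: 47362 and 72; difference 47290.

Σ = 47290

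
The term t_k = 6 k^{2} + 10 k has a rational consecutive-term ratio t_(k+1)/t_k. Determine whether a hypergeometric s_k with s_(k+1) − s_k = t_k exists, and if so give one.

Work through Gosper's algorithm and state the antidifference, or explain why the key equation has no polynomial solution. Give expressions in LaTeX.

Step 1: r(k) = (3*k**2 + 11*k + 8)/(k*(3*k + 5)).
So A=1 and B=1, with C=k**2 + 5*k/3.
Set up (1)·f(k+1) − (1)·f(k) − (k**2 + 5*k/3) = 0.
Degrees (0,0,2) ⇒ d ≤ 3.
Coefficient equations give f(k) = k*(k - 1)*(k + 2)/3.
Certificate R = B(k−1)f/C = (k - 1)*(k + 2)/(3*k + 5) gives s_k = 2*k*(k**2 + k - 2).
Δs = 2*k*(3*k + 5), as required.

s_k = 2 k \left(k^{2} + k - 2\right)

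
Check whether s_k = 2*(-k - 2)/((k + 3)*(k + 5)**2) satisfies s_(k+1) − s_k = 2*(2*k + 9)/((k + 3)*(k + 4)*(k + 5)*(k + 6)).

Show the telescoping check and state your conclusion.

s_(k+1) = 2*(-k - 3)/((k + 4)*(k + 6)**2)
s_(k+1) − s_k = 2*(2*k**3 + 22*k**2 + 72*k + 63)/(k**6 + 29*k**5 + 347*k**4 + 2191*k**3 + 7692*k**2 + 14220*k + 10800)
(s_(k+1) − s_k) − t_k = 6*(-3*k**2 - 29*k - 69)/(k**6 + 29*k**5 + 347*k**4 + 2191*k**3 + 7692*k**2 + 14220*k + 10800)

Invalid: residual 6*(-3*k**2 - 29*k - 69)/(k**6 + 29*k**5 + 347*k**4 + 2191*k**3 + 7692*k**2 + 14220*k + 10800) ≠ 0.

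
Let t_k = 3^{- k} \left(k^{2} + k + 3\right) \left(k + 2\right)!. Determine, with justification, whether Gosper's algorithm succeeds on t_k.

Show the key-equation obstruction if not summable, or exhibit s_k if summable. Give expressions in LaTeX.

Compute t_(k+1)/t_k: get (k + 3)*(k + (k + 1)**2 + 4)/(3*(k**2 + k + 3)).
A = k/3 + 1, B = 1, C = k**2 + k + 3.
Need (k/3 + 1)·f(k+1) − (1)·f(k) = k**2 + k + 3.
Bound: deg f ≤ 1.
Solve for f: f(k) = 3*k (degree 1 ≤ 1).
Certificate R = B(k−1)f/C = 3*k/(k**2 + k + 3) gives s_k = 3**(1 - k)*k*factorial(k + 2).
s_(k+1) − s_k = (k**2 + k + 3)*factorial(k + 2)/3**k = t_k.

Yes. s_k = 3^{1 - k} k \left(k + 2\right)!.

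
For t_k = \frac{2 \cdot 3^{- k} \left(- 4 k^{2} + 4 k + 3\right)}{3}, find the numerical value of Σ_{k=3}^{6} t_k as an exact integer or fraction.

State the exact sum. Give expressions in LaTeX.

Step 1: r(k) = (4*k**2 + 4*k - 3)/(3*(4*k**2 - 4*k - 3)).
So A=1/3 and B=1, with C=k**2 - k - 3/4.
Need (1/3)·f(k+1) − (1)·f(k) = k**2 - k - 3/4.
Bound: deg f ≤ 2.
Match coefficients ⇒ f(k) = -3*(2*k - 1)*(2*k + 1)/8.
R(k) = B(k−1)·f(k)/C(k) = -3*(2*k - 1)/(2*(2*k - 3)); s_k = R·t_k = (4*k**2 - 1)/3**k.
Check: Δs_k = 2*(-4*k**2 + 4*k + 3)/(3*3**k). ✓
Evaluate s at k=7 and k=3: 65/729 and 35/27; difference -880/729.

Σ = -880/729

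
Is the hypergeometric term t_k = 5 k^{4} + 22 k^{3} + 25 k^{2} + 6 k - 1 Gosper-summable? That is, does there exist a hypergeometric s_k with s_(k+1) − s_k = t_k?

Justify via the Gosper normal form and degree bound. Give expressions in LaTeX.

Ratio r(k) = (5*k**4 + 42*k**3 + 121*k**2 + 142*k + 57)/(5*k**4 + 22*k**3 + 25*k**2 + 6*k - 1).
Factor: A=1; B=1; C=k**4 + 22*k**3/5 + 5*k**2 + 6*k/5 - 1/5.
Solve (1)·f(k+1) − (1)·f(k) = k**4 + 22*k**3/5 + 5*k**2 + 6*k/5 - 1/5.
From deg A=0, deg B=0, deg C=4: d=5.
Coefficient equations give f(k) = k**2*(k**3 + 3*k**2 - k - 4)/5.
Certificate R = B(k−1)f/C = k**2*(k**3 + 3*k**2 - k - 4)/(5*k**4 + 22*k**3 + 25*k**2 + 6*k - 1) gives s_k = k**2*(k**3 + 3*k**2 - k - 4).
Check: Δs_k = 5*k**4 + 22*k**3 + 25*k**2 + 6*k - 1. ✓

Yes. s_k = k^{2} \left(k^{3} + 3 k^{2} - k - 4\right).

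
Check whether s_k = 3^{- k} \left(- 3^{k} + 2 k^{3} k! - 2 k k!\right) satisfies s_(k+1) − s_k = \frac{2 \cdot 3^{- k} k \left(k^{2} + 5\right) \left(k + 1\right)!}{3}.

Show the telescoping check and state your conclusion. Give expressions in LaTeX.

s_(k+1) = (-3*3**k + 2*k**4*factorial(k) + 8*k**3*factorial(k) + 10*k**2*factorial(k) + 4*k*factorial(k))/(3*3**k)
s_(k+1) − s_k = 2*k*(k**2 + 5)*factorial(k + 1)/(3*3**k)
(s_(k+1) − s_k) − t_k = 0

valid; difference matches t_k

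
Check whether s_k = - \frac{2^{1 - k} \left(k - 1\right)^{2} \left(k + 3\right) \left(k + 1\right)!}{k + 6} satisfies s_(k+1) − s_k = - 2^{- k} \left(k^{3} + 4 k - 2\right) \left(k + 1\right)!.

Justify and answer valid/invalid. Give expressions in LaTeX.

s_(k+1) = -k**2*(k + 4)*factorial(k + 2)/(2**k*(k + 7))
s_(k+1) − s_k = -(k**5 + 10*k**4 + 28*k**3 + 44*k**2 + 64*k - 42)*factorial(k + 1)/(2**k*(k + 6)*(k + 7))
(s_(k+1) − s_k) − t_k = 3*(k**4 + 6*k**3 + 2*k**2 + 26*k - 14)*factorial(k + 1)/(2**k*(k + 6)*(k + 7))

Invalid: residual \frac{3 \cdot 2^{- k} \left(k^{4} + 6 k^{3} + 2 k^{2} + 26 k - 14\right) \left(k + 1\right)!}{\left(k + 6\right) \left(k + 7\right)} ≠ 0.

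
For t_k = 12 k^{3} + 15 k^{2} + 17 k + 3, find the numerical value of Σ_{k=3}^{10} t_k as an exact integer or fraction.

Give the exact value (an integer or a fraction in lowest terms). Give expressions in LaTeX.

Step 1: r(k) = (12*k**3 + 51*k**2 + 83*k + 47)/(12*k**3 + 15*k**2 + 17*k + 3).
A = 1, B = 1, C = k**3 + 5*k**2/4 + 17*k/12 + 1/4.
Key eq: (1)·f(k+1) = (1)·f(k) + (k**3 + 5*k**2/4 + 17*k/12 + 1/4).
From deg A=0, deg B=0, deg C=3: d=4.
Coefficient equations give f(k) = k*(3*k**3 - k**2 + 4*k - 3)/12.
Then R = B(k−1)f/C = k*(3*k**3 - k**2 + 4*k - 3)/(12*k**3 + 15*k**2 + 17*k + 3), so s_k = R(k)·t_k = k*(3*k**3 - k**2 + 4*k - 3).
Check: Δs_k = 12*k**3 + 15*k**2 + 17*k + 3. ✓
Sum = s_(11) − s_(3); s_(11) = 43043, s_(3) = 243 ⇒ 42800.

Σ = 42800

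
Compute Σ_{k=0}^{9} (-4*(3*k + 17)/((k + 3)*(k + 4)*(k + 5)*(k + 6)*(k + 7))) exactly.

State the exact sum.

Σ = -355/6552

r(k) = (k + 3)*(3*k + 20)/((k + 8)*(3*k + 17)) after simplifying.
Normal form (A,B,C) = (k + 3, k + 8, k + 17/3).
f must satisfy (k + 3)·f(k+1) − (k + 7)·f(k) = k + 17/3.
d = 4 from the (1,1,1) case.
Coefficient equations give f(k) = k*(k + 5)*(k**2 + 13*k + 54)/216.
Certificate R = B(k−1)f/C = k*(k + 5)*(k + 7)*(k**2 + 13*k + 54)/(72*(3*k + 17)) gives s_k = k*(-k**2 - 13*k - 54)/(18*(k**3 + 13*k**2 + 54*k + 72)).
Check: Δs_k = 4*(-3*k - 17)/(k**5 + 25*k**4 + 245*k**3 + 1175*k**2 + 2754*k + 2520). ✓
Telescoping: Σ = s_(10) − s_(0) = -355/6552 − (0) = -355/6552.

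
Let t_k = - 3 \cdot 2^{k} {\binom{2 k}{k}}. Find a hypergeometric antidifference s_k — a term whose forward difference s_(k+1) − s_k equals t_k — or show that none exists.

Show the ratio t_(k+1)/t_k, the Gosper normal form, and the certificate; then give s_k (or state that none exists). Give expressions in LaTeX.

Ratio r(k) = 4*(2*k + 1)/(k + 1).
A = 8*k + 4, B = k + 1, C = 1.
Key eq: (8*k + 4)·f(k+1) = (k)·f(k) + (1).
From deg A=1, deg B=1, deg C=0: d=-1.
Bound -1 < 0, so the key equation has no polynomial solution.

no hypergeometric antidifference exists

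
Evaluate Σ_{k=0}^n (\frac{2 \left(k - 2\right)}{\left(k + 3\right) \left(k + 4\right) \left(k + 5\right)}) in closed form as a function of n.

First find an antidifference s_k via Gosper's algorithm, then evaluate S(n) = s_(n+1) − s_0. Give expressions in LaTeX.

S(n) = \frac{n^{2} - 15 n - 16}{12 \left(n^{2} + 9 n + 20\right)}

The ratio is (k - 1)*(k + 3)/((k - 2)*(k + 6)).
A = k + 3, B = k + 6, C = k - 2.
Solve (k + 3)·f(k+1) − (k + 5)·f(k) = k - 2.
Degrees (1,1,1) ⇒ d ≤ 2.
A polynomial solution: f(k) = k*(k - 17)/24.
R(k) = B(k−1)·f(k)/C(k) = k*(k - 17)*(k + 5)/(24*(k - 2)); s_k = R·t_k = k*(k - 17)/(12*(k + 3)*(k + 4)).
s_(k+1) − s_k = 2*(k - 2)/(k**3 + 12*k**2 + 47*k + 60) = t_k.
s_(n+1) = (n**2 - 15*n - 16)/(12*(n**2 + 9*n + 20)) and s_(0) = 0, so S(n) = (n**2 - 15*n - 16)/(12*(n**2 + 9*n + 20)).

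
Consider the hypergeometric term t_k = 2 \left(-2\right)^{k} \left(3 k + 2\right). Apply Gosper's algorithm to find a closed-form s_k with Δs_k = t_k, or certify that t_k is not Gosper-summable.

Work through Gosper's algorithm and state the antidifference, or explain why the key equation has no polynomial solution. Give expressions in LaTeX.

t_(k+1)/t_k = 2*(-3*k - 5)/(3*k + 2).
Factor: A=-2; B=1; C=k + 2/3.
Need (-2)·f(k+1) − (1)·f(k) = k + 2/3.
From deg A=0, deg B=0, deg C=1: d=1.
Solve for f: f(k) = -k/3 (degree 1 ≤ 1).
Certificate R = B(k−1)f/C = -k/(3*k + 2) gives s_k = (-2)**(k + 1)*k.
Δs = 2*(-2)**k*(3*k + 2), as required.

s_k = \left(-2\right)^{k + 1} k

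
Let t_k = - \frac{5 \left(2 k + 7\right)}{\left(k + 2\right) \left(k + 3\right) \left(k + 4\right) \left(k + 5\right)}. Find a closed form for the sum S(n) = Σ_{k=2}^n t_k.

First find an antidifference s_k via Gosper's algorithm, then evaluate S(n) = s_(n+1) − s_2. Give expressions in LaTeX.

Step 1: r(k) = (k + 2)*(2*k + 9)/((k + 6)*(2*k + 7)).
Take A(k)=k + 2, B(k)=k + 6, C(k)=k + 7/2.
Set up (k + 2)·f(k+1) − (k + 5)·f(k) − (k + 7/2) = 0.
d = 3 from the (1,1,1) case.
Coefficient equations give f(k) = k*(k + 3)*(k + 6)/16.
Certificate R = B(k−1)f/C = k*(k + 3)*(k + 5)*(k + 6)/(8*(2*k + 7)) gives s_k = 5*k*(-k - 6)/(8*(k**2 + 6*k + 8)).
Verify: 5*(-2*k - 7)/(k**4 + 14*k**3 + 71*k**2 + 154*k + 120) matches t_k.
Evaluate: s_(n+1) = 5*(-n**2 - 8*n - 7)/(8*(n**2 + 8*n + 15)); subtract s_(2) = -5/12 ⇒ S(n) = 5*(-n**2 - 8*n + 9)/(24*(n**2 + 8*n + 15)).

S(n) = \frac{5 \left(- n^{2} - 8 n + 9\right)}{24 \left(n^{2} + 8 n + 15\right)}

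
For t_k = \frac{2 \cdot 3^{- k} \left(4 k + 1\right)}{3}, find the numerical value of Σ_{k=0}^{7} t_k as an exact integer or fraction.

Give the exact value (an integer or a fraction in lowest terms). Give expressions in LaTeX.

Σ = 19648/6561

t_(k+1)/t_k = (4*k + 5)/(3*(4*k + 1)).
So A=1/3 and B=1, with C=k + 1/4.
Key eq: (1/3)·f(k+1) = (1)·f(k) + (k + 1/4).
d = 1 from the (0,0,1) case.
Match coefficients ⇒ f(k) = -3*(4*k + 3)/8.
Then R = B(k−1)f/C = -3*(4*k + 3)/(2*(4*k + 1)), so s_k = R(k)·t_k = (-4*k - 3)/3**k.
Verify: 2*(4*k + 1)/(3*3**k) matches t_k.
Evaluate s at k=8 and k=0: -35/6561 and -3; difference 19648/6561.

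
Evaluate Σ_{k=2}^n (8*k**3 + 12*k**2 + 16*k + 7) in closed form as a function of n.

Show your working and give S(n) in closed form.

S(n) = 2*n**4 + 8*n**3 + 16*n**2 + 17*n - 43

Step 1: r(k) = (8*k**3 + 36*k**2 + 64*k + 43)/(8*k**3 + 12*k**2 + 16*k + 7).
Normal form (A,B,C) = (1, 1, k**3 + 3*k**2/2 + 2*k + 7/8).
Set up (1)·f(k+1) − (1)·f(k) − (k**3 + 3*k**2/2 + 2*k + 7/8) = 0.
Bound: deg f ≤ 4.
Solve for f: f(k) = k*(2*k**3 + 4*k + 1)/8 (degree 4 ≤ 4).
Then R = B(k−1)f/C = k*(2*k**3 + 4*k + 1)/(8*k**3 + 12*k**2 + 16*k + 7), so s_k = R(k)·t_k = k*(2*k**3 + 4*k + 1).
s_(k+1) − s_k = 8*k**3 + 12*k**2 + 16*k + 7 = t_k.
Evaluate: s_(n+1) = 2*n**4 + 8*n**3 + 16*n**2 + 17*n + 7; subtract s_(2) = 50 ⇒ S(n) = 2*n**4 + 8*n**3 + 16*n**2 + 17*n - 43.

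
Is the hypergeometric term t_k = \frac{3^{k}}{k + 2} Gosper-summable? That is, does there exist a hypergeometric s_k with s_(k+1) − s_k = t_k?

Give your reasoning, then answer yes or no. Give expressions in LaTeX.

No — t_k has no hypergeometric antidifference.

Compute t_(k+1)/t_k: get 3*(k + 2)/(k + 3).
So A=3*k + 6 and B=k + 3, with C=1.
Key eq: (3*k + 6)·f(k+1) = (k + 2)·f(k) + (1).
deg f ≤ -1 (via 1,1,0).
deg f ≤ -1 is impossible — no certificate.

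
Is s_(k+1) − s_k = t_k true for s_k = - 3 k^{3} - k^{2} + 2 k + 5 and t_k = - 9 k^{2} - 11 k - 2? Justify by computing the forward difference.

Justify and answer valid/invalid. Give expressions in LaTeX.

s_(k+1) = -3*k**3 - 10*k**2 - 9*k + 3
s_(k+1) − s_k = -9*k**2 - 11*k - 2
(s_(k+1) − s_k) − t_k = 0

Valid: the claim telescopes to t_k.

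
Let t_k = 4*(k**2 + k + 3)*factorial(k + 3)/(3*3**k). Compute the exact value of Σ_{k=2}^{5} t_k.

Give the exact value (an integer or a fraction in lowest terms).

Σ = 89120/9

Ratio r(k) = (k + 4)*(k + (k + 1)**2 + 4)/(3*(k**2 + k + 3)).
A = k/3 + 4/3, B = 1, C = k**2 + k + 3.
Key eq: (k/3 + 4/3)·f(k+1) = (1)·f(k) + (k**2 + k + 3).
Degrees (1,0,2) ⇒ d ≤ 1.
Solving with deg f ≤ 1: f(k) = 3*(k - 1).
Certificate R = B(k−1)f/C = 3*(k - 1)/(k**2 + k + 3) gives s_k = 4*(k - 1)*factorial(k + 3)/3**k.
Verify: 4*(k**2 + k + 3)*factorial(k + 3)/(3*3**k) matches t_k.
Evaluate s at k=6 and k=2: 89600/9 and 160/3; difference 89120/9.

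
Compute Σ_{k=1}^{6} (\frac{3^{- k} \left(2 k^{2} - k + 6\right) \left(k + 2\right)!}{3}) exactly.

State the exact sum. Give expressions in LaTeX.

t_(k+1)/t_k = (k + 3)*(-k + 2*(k + 1)**2 + 5)/(3*(2*k**2 - k + 6)).
Normal form (A,B,C) = (k/3 + 1, 1, k**2 - k/2 + 3).
Solve (k/3 + 1)·f(k+1) − (1)·f(k) = k**2 - k/2 + 3.
From deg A=1, deg B=0, deg C=2: d=1.
Solving with deg f ≤ 1: f(k) = 3*(2*k - 3)/2.
Then R = B(k−1)f/C = 3*(2*k - 3)/(2*k**2 - k + 6), so s_k = R(k)·t_k = (2*k - 3)*factorial(k + 2)/3**k.
s_(k+1) − s_k = (2*k**2 - k + 6)*factorial(k + 2)/(3*3**k) = t_k.
Σ_(k=1)^(6) t_k = s_(7) − s_(1) = 49280/27 − (-2) = 49334/27.

Σ = 49334/27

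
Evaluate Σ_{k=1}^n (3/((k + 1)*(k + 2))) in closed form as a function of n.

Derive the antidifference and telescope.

Step 1: r(k) = (k + 1)/(k + 3).
Normal form (A,B,C) = (k + 1, k + 3, 1).
Key eq: (k + 1)·f(k+1) = (k + 2)·f(k) + (1).
Degrees (1,1,0) ⇒ d ≤ 1.
Solve for f: f(k) = k (degree 1 ≤ 1).
R(k) = B(k−1)·f(k)/C(k) = k*(k + 2); s_k = R·t_k = 3*k/(k + 1).
s_(k+1) − s_k = 3/(k**2 + 3*k + 2) = t_k.
Telescope: S(n) = s_(n+1) − s_(1) = 3*(n + 1)/(n + 2) − (3/2) = 3*n/(2*(n + 2)).

S(n) = 3*n/(2*(n + 2))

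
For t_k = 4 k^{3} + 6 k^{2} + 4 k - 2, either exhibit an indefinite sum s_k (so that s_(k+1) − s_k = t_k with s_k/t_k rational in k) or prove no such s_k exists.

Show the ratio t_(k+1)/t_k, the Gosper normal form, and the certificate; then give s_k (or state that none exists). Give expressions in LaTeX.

Ratio r(k) = (2*k**3 + 9*k**2 + 14*k + 6)/(2*k**3 + 3*k**2 + 2*k - 1).
Gosper form: A/B · C(k+1)/C(k) with A=1, B=1, C=k**3 + 3*k**2/2 + k - 1/2.
f must satisfy (1)·f(k+1) − (1)·f(k) = k**3 + 3*k**2/2 + k - 1/2.
d = 4 from the (0,0,3) case.
Solving with deg f ≤ 4: f(k) = k*(k**3 - 3)/4.
Get s_k = R·t_k = k*(k**3 - 3) with R(k) = B(k−1)f(k)/C(k) = k*(k**3 - 3)/(2*(2*k**3 + 3*k**2 + 2*k - 1)).
Δs = 4*k**3 + 6*k**2 + 4*k - 2, as required.

s_k = k \left(k^{3} - 3\right)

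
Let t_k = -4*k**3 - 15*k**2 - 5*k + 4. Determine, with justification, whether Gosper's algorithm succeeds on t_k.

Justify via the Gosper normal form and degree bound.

Yes. s_k = k*(-k**3 - 3*k**2 + 4*k + 4).

r(k) = (4*k**3 + 27*k**2 + 47*k + 20)/(4*k**3 + 15*k**2 + 5*k - 4) after simplifying.
Gosper form: A/B · C(k+1)/C(k) with A=1, B=1, C=k**3 + 15*k**2/4 + 5*k/4 - 1.
Key eq: (1)·f(k+1) = (1)·f(k) + (k**3 + 15*k**2/4 + 5*k/4 - 1).
deg f ≤ 4 (via 0,0,3).
Solving with deg f ≤ 4: f(k) = k*(k**3 + 3*k**2 - 4*k - 4)/4.
Certificate R = B(k−1)f/C = k*(k**3 + 3*k**2 - 4*k - 4)/(4*k**3 + 15*k**2 + 5*k - 4) gives s_k = k*(-k**3 - 3*k**2 + 4*k + 4).
Δs = -4*k**3 - 15*k**2 - 5*k + 4, as required.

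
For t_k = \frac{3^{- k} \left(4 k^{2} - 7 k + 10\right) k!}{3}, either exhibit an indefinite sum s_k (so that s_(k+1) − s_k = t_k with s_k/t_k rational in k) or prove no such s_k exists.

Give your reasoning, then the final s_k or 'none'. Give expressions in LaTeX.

s_k = 3^{- k} \left(4 k - 3\right) k!

r(k) = (k + 1)*(-7*k + 4*(k + 1)**2 + 3)/(3*(4*k**2 - 7*k + 10)) after simplifying.
Normal form (A,B,C) = (k/3 + 1/3, 1, k**2 - 7*k/4 + 5/2).
Set up (k/3 + 1/3)·f(k+1) − (1)·f(k) − (k**2 - 7*k/4 + 5/2) = 0.
d = 1 from the (1,0,2) case.
Solve for f: f(k) = 3*(4*k - 3)/4 (degree 1 ≤ 1).
Certificate R = B(k−1)f/C = 3*(4*k - 3)/(4*k**2 - 7*k + 10) gives s_k = (4*k - 3)*factorial(k)/3**k.
s_(k+1) − s_k = (4*k**2 - 7*k + 10)*factorial(k)/(3*3**k) = t_k.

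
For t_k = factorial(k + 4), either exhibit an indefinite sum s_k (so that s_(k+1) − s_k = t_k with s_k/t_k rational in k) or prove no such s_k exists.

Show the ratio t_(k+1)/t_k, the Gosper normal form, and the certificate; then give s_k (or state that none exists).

none — t_k is not Gosper-summable

Ratio r(k) = k + 5.
Take A(k)=k + 5, B(k)=1, C(k)=1.
Set up (k + 5)·f(k+1) − (1)·f(k) − (1) = 0.
From deg A=1, deg B=0, deg C=0: d=-1.
deg f ≤ -1 is impossible — no certificate.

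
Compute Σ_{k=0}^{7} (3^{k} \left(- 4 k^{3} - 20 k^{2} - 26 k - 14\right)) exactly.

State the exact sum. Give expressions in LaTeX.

Ratio r(k) = 3*(2*k**3 + 16*k**2 + 39*k + 32)/(2*k**3 + 10*k**2 + 13*k + 7).
Normal form (A,B,C) = (3, 1, k**3 + 5*k**2 + 13*k/2 + 7/2).
Set up (3)·f(k+1) − (1)·f(k) − (k**3 + 5*k**2 + 13*k/2 + 7/2) = 0.
Bound: deg f ≤ 3.
Match coefficients ⇒ f(k) = (2*k**3 + k**2 + k + 1)/4.
So s_k = (B(k−1)f/C)·t_k = ((2*k**3 + k**2 + k + 1)/(2*(2*k**3 + 10*k**2 + 13*k + 7)))·t_k = 3**k*(-2*k**3 - k**2 - k - 1).
Δs = 3**k*(-4*k**3 - 20*k**2 - 26*k - 14), as required.
Sum = s_(8) − s_(0); s_(8) = -7197417, s_(0) = -1 ⇒ -7197416.

Σ = -7197416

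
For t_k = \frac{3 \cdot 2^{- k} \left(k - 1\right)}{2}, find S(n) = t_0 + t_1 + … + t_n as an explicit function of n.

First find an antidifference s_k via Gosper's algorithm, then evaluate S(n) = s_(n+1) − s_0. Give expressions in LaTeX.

Step 1: r(k) = k/(2*(k - 1)).
A = 1/2, B = 1, C = k - 1.
Need (1/2)·f(k+1) − (1)·f(k) = k - 1.
deg f ≤ 1 (via 0,0,1).
Solve for f: f(k) = -2*k (degree 1 ≤ 1).
So s_k = (B(k−1)f/C)·t_k = (-2*k/(k - 1))·t_k = -3*k/2**k.
Check: Δs_k = 3*(k - 1)/(2*2**k). ✓
Σ_(k=0)^n t_k = s_(n+1) − s_(0) = (3*2**(-n - 1)*(-n - 1)) − (0), i.e. 3*2**(-n - 1)*(-n - 1).

S(n) = 3 \cdot 2^{- n - 1} \left(- n - 1\right)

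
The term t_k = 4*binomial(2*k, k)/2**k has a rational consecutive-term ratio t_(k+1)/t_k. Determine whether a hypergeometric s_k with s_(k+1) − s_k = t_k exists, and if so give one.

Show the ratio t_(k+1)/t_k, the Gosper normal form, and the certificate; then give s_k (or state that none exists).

none (Gosper's algorithm certifies no s_k)

t_(k+1)/t_k = (2*k + 1)/(k + 1).
Factor: A=2*k + 1; B=k + 1; C=1.
f must satisfy (2*k + 1)·f(k+1) − (k)·f(k) = 1.
deg f ≤ -1 (via 1,1,0).
d = -1 < 0 ⇒ no nonzero polynomial f; not summable.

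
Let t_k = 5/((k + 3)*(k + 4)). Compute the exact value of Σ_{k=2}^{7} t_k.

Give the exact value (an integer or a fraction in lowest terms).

The ratio is (k + 3)/(k + 5).
Normal form (A,B,C) = (k + 3, k + 5, 1).
Need (k + 3)·f(k+1) − (k + 4)·f(k) = 1.
Degrees (1,1,0) ⇒ d ≤ 1.
Solving with deg f ≤ 1: f(k) = k/3.
So s_k = (B(k−1)f/C)·t_k = (k*(k + 4)/3)·t_k = 5*k/(3*(k + 3)).
s_(k+1) − s_k = 5/(k**2 + 7*k + 12) = t_k.
Σ_(k=2)^(7) t_k = s_(8) − s_(2) = 40/33 − (2/3) = 6/11.

Σ = 6/11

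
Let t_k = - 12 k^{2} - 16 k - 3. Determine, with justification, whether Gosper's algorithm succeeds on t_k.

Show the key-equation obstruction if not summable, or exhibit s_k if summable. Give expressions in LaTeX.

r(k) = (12*k**2 + 40*k + 31)/(12*k**2 + 16*k + 3) after simplifying.
So A=1 and B=1, with C=k**2 + 4*k/3 + 1/4.
f must satisfy (1)·f(k+1) − (1)·f(k) = k**2 + 4*k/3 + 1/4.
d = 3 from the (0,0,2) case.
A polynomial solution: f(k) = k*(4*k**2 + 2*k - 3)/12.
Then R = B(k−1)f/C = k*(4*k**2 + 2*k - 3)/(12*k**2 + 16*k + 3), so s_k = R(k)·t_k = k*(-4*k**2 - 2*k + 3).
s_(k+1) − s_k = -12*k**2 - 16*k - 3 = t_k.

Yes. s_k = k \left(- 4 k^{2} - 2 k + 3\right).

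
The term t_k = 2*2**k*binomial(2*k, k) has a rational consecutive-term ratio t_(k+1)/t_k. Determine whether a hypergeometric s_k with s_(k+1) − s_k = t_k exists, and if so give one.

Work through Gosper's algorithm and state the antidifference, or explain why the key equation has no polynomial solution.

none (Gosper's algorithm certifies no s_k)

Step 1: r(k) = 4*(2*k + 1)/(k + 1).
Take A(k)=8*k + 4, B(k)=k + 1, C(k)=1.
Need (8*k + 4)·f(k+1) − (k)·f(k) = 1.
From deg A=1, deg B=1, deg C=0: d=-1.
Bound -1 < 0, so the key equation has no polynomial solution.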